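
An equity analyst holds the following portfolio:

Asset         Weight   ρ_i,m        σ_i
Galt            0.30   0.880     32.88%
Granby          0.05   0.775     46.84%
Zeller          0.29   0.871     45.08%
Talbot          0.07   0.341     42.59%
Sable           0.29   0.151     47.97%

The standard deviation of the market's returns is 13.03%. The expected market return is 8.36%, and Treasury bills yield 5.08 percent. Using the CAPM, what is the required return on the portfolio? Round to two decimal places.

11.37%

β_Galt = 0.880 × 32.88% / 13.03% = 2.2206
β_Granby = 0.775 × 46.84% / 13.03% = 2.7860
β_Zeller = 0.871 × 45.08% / 13.03% = 3.0134
β_Talbot = 0.341 × 42.59% / 13.03% = 1.1146
β_Sable = 0.151 × 47.97% / 13.03% = 0.5559
β_P = Σ w_i β_i = 0.30×2.2206 + 0.05×2.7860 + 0.29×3.0134 + 0.07×1.1146 + 0.29×0.5559 = 1.9186
MRP = 8.36% − 5.08% = 3.28%
E(R_P) = R_f + β_P × MRP = 5.08% + 1.9186 × 3.28% = 11.37%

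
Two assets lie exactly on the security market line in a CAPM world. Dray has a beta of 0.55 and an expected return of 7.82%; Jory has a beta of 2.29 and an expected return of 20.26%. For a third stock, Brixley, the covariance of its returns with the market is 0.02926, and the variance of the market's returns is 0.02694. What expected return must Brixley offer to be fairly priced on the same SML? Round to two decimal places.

11.65%

MRP = (20.26% − 7.82%) / (2.29 − 0.55) = 7.1494%
R_f = 7.82% − 0.55 × 7.1494% = 3.8878%
β_Brixley = Cov / Var(R_m) = 0.02926 / 0.02694 = 1.0861
E(R_Brixley) = R_f + β × MRP = 3.8878% + 1.0861 × 7.1494% = 11.65%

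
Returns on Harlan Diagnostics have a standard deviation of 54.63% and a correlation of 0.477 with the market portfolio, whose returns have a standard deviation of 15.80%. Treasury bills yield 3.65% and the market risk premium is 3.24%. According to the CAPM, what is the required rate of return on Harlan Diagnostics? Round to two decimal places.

β = ρ × σ_i / σ_m = 0.477 × 54.63% / 15.80% = 1.6493
E(R) = 3.65% + 1.6493 × 3.24% = 8.99%

8.99%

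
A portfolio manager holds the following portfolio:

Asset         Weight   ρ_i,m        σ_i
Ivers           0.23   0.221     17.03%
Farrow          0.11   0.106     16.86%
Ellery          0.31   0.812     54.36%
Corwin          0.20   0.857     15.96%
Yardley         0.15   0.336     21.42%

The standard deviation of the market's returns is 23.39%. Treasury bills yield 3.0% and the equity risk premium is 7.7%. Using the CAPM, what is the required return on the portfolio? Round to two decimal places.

β_Ivers = 0.221 × 17.03% / 23.39% = 0.1609
β_Farrow = 0.106 × 16.86% / 23.39% = 0.0764
β_Ellery = 0.812 × 54.36% / 23.39% = 1.8871
β_Corwin = 0.857 × 15.96% / 23.39% = 0.5848
β_Yardley = 0.336 × 21.42% / 23.39% = 0.3077
β_P = Σ w_i β_i = 0.23×0.1609 + 0.11×0.0764 + 0.31×1.8871 + 0.20×0.5848 + 0.15×0.3077 = 0.7935
E(R_P) = R_f + β_P × MRP = 3.0% + 0.7935 × 7.7% = 9.11%

9.11%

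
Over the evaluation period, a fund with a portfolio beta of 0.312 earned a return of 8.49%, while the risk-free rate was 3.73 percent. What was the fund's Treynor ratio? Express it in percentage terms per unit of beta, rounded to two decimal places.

Treynor = (R_P − R_f) / β_P = (8.49% − 3.73%) / 0.3120 = 4.76% / 0.3120 = 15.26%

15.26%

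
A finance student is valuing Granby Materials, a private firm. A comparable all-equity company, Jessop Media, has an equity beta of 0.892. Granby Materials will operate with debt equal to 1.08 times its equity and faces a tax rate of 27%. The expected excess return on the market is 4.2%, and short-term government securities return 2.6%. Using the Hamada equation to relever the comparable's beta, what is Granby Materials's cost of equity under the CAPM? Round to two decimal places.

9.30%

β_L = β_U × [1 + (1 − t)(D/E)] = 0.892 × [1 + (1 − 0.27) × 1.08]
    = 0.892 × [1 + 0.73 × 1.08] = 0.892 × 1.7884 = 1.5953
E(R) = R_f + β_L × MRP = 2.6% + 1.5953 × 4.2% = 9.30%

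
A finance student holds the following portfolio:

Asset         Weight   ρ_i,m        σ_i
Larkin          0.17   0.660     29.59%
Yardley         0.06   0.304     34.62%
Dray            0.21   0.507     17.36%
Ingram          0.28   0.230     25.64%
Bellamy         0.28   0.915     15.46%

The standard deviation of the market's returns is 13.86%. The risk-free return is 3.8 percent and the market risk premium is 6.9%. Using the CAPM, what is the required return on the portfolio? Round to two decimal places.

β_Larkin = 0.660 × 29.59% / 13.86% = 1.4090
β_Yardley = 0.304 × 34.62% / 13.86% = 0.7593
β_Dray = 0.507 × 17.36% / 13.86% = 0.6350
β_Ingram = 0.230 × 25.64% / 13.86% = 0.4255
β_Bellamy = 0.915 × 15.46% / 13.86% = 1.0206
β_P = Σ w_i β_i = 0.17×1.4090 + 0.06×0.7593 + 0.21×0.6350 + 0.28×0.4255 + 0.28×1.0206 = 0.8233
E(R_P) = R_f + β_P × MRP = 3.8% + 0.8233 × 6.9% = 9.48%

9.48%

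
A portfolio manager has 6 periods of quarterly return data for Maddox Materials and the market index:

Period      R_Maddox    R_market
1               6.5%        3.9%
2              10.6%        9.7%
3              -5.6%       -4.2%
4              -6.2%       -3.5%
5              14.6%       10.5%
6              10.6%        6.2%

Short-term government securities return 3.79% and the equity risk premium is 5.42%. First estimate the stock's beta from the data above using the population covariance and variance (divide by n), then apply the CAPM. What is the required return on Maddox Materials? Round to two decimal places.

Mean R_i = (6.5 + 10.6 − 5.6 − 6.2 + 14.6 + 10.6) / 6 = 5.0833%
Mean R_m = (3.9 + 9.7 − 4.2 − 3.5 + 10.5 + 6.2) / 6 = 3.7667%
Σ(R_i − R̄_i)(R_m − R̄_m) = 277.5267  ⇒  Cov = 277.5267 / 6 = 46.2545
Σ(R_m − R̄_m)² = 202.7533  ⇒  Var(R_m) = 202.7533 / 6 = 33.7922
β = Cov / Var(R_m) = 46.2545 / 33.7922 = 1.3688
E(R) = R_f + β × MRP = 3.79% + 1.3688 × 5.42% = 11.21%

11.21%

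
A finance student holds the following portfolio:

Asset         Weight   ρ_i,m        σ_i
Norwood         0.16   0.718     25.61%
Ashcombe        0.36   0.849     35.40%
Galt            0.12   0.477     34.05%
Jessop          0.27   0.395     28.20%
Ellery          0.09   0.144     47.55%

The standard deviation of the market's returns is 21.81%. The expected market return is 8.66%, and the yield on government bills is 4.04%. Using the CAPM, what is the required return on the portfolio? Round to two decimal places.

8.14%

β_Norwood = 0.718 × 25.61% / 21.81% = 0.8431
β_Ashcombe = 0.849 × 35.40% / 21.81% = 1.3780
β_Galt = 0.477 × 34.05% / 21.81% = 0.7447
β_Jessop = 0.395 × 28.20% / 21.81% = 0.5107
β_Ellery = 0.144 × 47.55% / 21.81% = 0.3139
β_P = Σ w_i β_i = 0.16×0.8431 + 0.36×1.3780 + 0.12×0.7447 + 0.27×0.5107 + 0.09×0.3139 = 0.8865
MRP = 8.66% − 4.04% = 4.62%
E(R_P) = R_f + β_P × MRP = 4.04% + 0.8865 × 4.62% = 8.14%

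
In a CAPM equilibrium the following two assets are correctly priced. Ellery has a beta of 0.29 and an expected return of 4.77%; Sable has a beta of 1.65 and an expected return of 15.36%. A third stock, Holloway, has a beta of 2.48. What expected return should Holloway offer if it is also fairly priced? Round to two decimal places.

21.82%

MRP (SML slope) = (15.36% − 4.77%) / (1.65 − 0.29) = 10.59% / 1.36 = 7.7868%
R_f (intercept) = 4.77% − 0.29 × 7.7868% = 2.5118%
E(R_Holloway) = R_f + β × MRP = 2.5118% + 2.48 × 7.7868% = 21.82%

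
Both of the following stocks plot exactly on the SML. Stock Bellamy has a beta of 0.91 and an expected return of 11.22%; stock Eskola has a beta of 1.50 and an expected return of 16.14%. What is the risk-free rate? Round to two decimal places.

Both satisfy E(R) = R_f + β·MRP, so the slope of the SML is
MRP = (16.14% − 11.22%) / (1.50 − 0.91) = 4.92% / 0.59 = 8.3390%
R_f = E(R_Bellamy) − β_Bellamy·MRP = 11.22% − 0.91 × 8.3390% = 3.6315%

3.63%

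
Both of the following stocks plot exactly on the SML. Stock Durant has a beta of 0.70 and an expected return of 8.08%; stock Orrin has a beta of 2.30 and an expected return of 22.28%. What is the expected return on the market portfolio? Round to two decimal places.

Both satisfy E(R) = R_f + β·MRP, so the slope of the SML is
MRP = (22.28% − 8.08%) / (2.30 − 0.70) = 14.20% / 1.60 = 8.8750%
R_f = E(R_Durant) − β_Durant·MRP = 8.08% − 0.70 × 8.8750% = 1.8675%
E(R_m) = R_f + MRP = 1.8675% + 8.8750% = 10.74%

10.74%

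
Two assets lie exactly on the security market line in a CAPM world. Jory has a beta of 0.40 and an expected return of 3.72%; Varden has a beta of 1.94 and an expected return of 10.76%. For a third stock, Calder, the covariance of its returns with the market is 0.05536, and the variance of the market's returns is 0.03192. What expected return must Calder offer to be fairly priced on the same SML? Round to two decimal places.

MRP = (10.76% − 3.72%) / (1.94 − 0.40) = 4.5714%
R_f = 3.72% − 0.40 × 4.5714% = 1.8914%
β_Calder = Cov / Var(R_m) = 0.05536 / 0.03192 = 1.7343
E(R_Calder) = R_f + β × MRP = 1.8914% + 1.7343 × 4.5714% = 9.82%

9.82%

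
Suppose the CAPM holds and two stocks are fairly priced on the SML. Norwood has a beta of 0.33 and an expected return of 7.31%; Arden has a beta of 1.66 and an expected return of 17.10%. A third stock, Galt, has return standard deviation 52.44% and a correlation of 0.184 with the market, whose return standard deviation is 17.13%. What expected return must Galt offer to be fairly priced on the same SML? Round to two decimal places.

MRP = (17.10% − 7.31%) / (1.66 − 0.33) = 7.3609%
R_f = 7.31% − 0.33 × 7.3609% = 4.8809%
β_Galt = ρ·σ_i/σ_m = 0.184 × 52.44 / 17.13 = 0.5633
E(R_Galt) = R_f + β × MRP = 4.8809% + 0.5633 × 7.3609% = 9.03%

9.03%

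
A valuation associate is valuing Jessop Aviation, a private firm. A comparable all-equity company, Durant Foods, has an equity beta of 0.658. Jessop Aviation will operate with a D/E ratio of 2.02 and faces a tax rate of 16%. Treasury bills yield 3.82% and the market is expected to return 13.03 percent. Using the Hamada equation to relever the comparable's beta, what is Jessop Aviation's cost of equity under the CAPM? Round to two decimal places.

20.16%

β_L = β_U × [1 + (1 − t)(D/E)] = 0.658 × [1 + (1 − 0.16) × 2.02]
    = 0.658 × [1 + 0.84 × 2.02] = 0.658 × 2.6968 = 1.7745
MRP = 13.03% − 3.82% = 9.21%
E(R) = R_f + β_L × MRP = 3.82% + 1.7745 × 9.21% = 20.16%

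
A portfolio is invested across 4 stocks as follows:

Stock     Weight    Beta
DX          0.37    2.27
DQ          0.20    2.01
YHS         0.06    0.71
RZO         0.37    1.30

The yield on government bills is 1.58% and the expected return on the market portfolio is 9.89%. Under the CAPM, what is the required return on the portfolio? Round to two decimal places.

β_P = Σ w_i β_i = 0.37×2.27 + 0.20×2.01 + 0.06×0.71 + 0.37×1.30 = 1.7655
MRP = 9.89% − 1.58% = 8.31%
E(R_P) = R_f + β_P × MRP = 1.58% + 1.7655 × 8.31% = 16.25%

16.25%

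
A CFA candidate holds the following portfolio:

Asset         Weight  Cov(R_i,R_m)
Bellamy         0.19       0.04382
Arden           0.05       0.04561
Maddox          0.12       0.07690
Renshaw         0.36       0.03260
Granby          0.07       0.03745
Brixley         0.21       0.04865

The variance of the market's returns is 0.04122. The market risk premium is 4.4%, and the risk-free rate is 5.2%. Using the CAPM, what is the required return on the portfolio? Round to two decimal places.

β_Bellamy = 0.04382 / 0.04122 = 1.0631
β_Arden = 0.04561 / 0.04122 = 1.1065
β_Maddox = 0.07690 / 0.04122 = 1.8656
β_Renshaw = 0.03260 / 0.04122 = 0.7909
β_Granby = 0.03745 / 0.04122 = 0.9085
β_Brixley = 0.04865 / 0.04122 = 1.1803
β_P = Σ w_i β_i = 0.19×1.0631 + 0.05×1.1065 + 0.12×1.8656 + 0.36×0.7909 + 0.07×0.9085 + 0.21×1.1803 = 1.0774
E(R_P) = R_f + β_P × MRP = 5.2% + 1.0774 × 4.4% = 9.94%

9.94%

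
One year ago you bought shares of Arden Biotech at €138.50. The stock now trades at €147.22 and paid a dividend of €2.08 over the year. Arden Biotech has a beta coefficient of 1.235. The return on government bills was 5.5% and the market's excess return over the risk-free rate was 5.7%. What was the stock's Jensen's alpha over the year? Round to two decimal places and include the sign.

Realised HPR = (P1 + D1 − P0) / P0 = (147.22 + 2.08 − 138.50) / 138.50 = 10.80 / 138.50 = 7.7978%
CAPM required = R_f + β·MRP = 5.5% + 1.235 × 5.7% = 12.5395%
α = realised − required = 7.7978% − 12.5395% = -4.74%

-4.74%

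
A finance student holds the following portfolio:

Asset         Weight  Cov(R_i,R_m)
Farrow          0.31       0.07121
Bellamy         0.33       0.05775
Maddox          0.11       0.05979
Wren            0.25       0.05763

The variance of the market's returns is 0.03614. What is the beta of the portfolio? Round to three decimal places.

β_Farrow = 0.07121 / 0.03614 = 1.9704
β_Bellamy = 0.05775 / 0.03614 = 1.5980
β_Maddox = 0.05979 / 0.03614 = 1.6544
β_Wren = 0.05763 / 0.03614 = 1.5946
β_P = Σ w_i β_i = 0.31×1.9704 + 0.33×1.5980 + 0.11×1.6544 + 0.25×1.5946 = 1.7188

1.719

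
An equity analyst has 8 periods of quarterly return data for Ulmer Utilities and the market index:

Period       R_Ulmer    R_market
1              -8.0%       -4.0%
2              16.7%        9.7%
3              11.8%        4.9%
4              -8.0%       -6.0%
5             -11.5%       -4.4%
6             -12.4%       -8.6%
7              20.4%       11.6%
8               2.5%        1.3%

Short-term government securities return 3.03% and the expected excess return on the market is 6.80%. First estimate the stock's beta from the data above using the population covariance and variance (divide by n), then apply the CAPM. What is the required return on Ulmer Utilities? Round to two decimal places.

14.85%

Mean R_i = (-8.0 + 16.7 + 11.8 − 8.0 − 11.5 − 12.4 + 20.4 + 2.5) / 8 = 1.4375%
Mean R_m = (-4.0 + 9.7 + 4.9 − 6.0 − 4.4 − 8.6 + 11.6 + 1.3) / 8 = 0.5625%
Σ(R_i − R̄_i)(R_m − R̄_m) = 690.4713  ⇒  Cov = 690.4713 / 8 = 86.3089
Σ(R_m − R̄_m)² = 397.1388  ⇒  Var(R_m) = 397.1388 / 8 = 49.6424
β = Cov / Var(R_m) = 86.3089 / 49.6424 = 1.7386
E(R) = R_f + β × MRP = 3.03% + 1.7386 × 6.80% = 14.85%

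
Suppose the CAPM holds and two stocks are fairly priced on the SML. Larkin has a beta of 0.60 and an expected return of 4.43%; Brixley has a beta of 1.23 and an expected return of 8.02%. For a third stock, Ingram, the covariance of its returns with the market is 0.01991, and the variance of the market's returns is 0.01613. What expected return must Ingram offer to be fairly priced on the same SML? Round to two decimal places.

MRP = (8.02% − 4.43%) / (1.23 − 0.60) = 5.6984%
R_f = 4.43% − 0.60 × 5.6984% = 1.0110%
β_Ingram = Cov / Var(R_m) = 0.01991 / 0.01613 = 1.2343
E(R_Ingram) = R_f + β × MRP = 1.0110% + 1.2343 × 5.6984% = 8.04%

8.04%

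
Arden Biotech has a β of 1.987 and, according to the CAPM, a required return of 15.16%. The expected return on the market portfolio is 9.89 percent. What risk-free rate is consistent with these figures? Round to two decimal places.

E(R) = R_f + β(E(R_m) − R_f) = R_f(1 − β) + β·E(R_m)
15.16% = R_f × (1 − 1.987) + 1.987 × 9.89%
15.16% = R_f × -0.987 + 19.65143%
R_f = (15.16% − 19.65143%) / -0.987 = 4.55%

4.55%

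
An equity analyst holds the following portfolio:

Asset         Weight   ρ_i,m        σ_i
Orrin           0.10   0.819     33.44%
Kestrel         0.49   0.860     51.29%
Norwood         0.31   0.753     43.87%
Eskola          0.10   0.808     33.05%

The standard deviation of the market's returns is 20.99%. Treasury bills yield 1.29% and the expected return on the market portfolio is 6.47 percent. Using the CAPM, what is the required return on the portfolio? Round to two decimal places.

10.49%

β_Orrin = 0.819 × 33.44% / 20.99% = 1.3048
β_Kestrel = 0.860 × 51.29% / 20.99% = 2.1014
β_Norwood = 0.753 × 43.87% / 20.99% = 1.5738
β_Eskola = 0.808 × 33.05% / 20.99% = 1.2722
β_P = Σ w_i β_i = 0.10×1.3048 + 0.49×2.1014 + 0.31×1.5738 + 0.10×1.2722 = 1.7753
MRP = 6.47% − 1.29% = 5.18%
E(R_P) = R_f + β_P × MRP = 1.29% + 1.7753 × 5.18% = 10.49%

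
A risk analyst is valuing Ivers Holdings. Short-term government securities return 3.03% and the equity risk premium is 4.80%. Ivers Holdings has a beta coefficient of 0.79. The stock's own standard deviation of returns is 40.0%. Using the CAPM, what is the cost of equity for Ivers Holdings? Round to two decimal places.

E(R) = R_f + β × MRP = 3.03% + 0.79 × 4.80% = 6.82%

6.82%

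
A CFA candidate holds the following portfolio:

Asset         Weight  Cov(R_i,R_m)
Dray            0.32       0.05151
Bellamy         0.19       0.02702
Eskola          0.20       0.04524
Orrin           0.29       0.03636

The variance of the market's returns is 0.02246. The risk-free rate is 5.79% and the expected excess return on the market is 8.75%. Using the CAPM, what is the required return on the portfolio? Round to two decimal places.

21.84%

β_Dray = 0.05151 / 0.02246 = 2.2934
β_Bellamy = 0.02702 / 0.02246 = 1.2030
β_Eskola = 0.04524 / 0.02246 = 2.0142
β_Orrin = 0.03636 / 0.02246 = 1.6189
β_P = Σ w_i β_i = 0.32×2.2934 + 0.19×1.2030 + 0.20×2.0142 + 0.29×1.6189 = 1.8348
E(R_P) = R_f + β_P × MRP = 5.79% + 1.8348 × 8.75% = 21.84%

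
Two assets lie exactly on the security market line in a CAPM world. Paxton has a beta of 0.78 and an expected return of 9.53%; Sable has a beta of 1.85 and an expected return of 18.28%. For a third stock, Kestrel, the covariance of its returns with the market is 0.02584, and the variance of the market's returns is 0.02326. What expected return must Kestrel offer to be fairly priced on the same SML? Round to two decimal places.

12.24%

MRP = (18.28% − 9.53%) / (1.85 − 0.78) = 8.1776%
R_f = 9.53% − 0.78 × 8.1776% = 3.1515%
β_Kestrel = Cov / Var(R_m) = 0.02584 / 0.02326 = 1.1109
E(R_Kestrel) = R_f + β × MRP = 3.1515% + 1.1109 × 8.1776% = 12.24%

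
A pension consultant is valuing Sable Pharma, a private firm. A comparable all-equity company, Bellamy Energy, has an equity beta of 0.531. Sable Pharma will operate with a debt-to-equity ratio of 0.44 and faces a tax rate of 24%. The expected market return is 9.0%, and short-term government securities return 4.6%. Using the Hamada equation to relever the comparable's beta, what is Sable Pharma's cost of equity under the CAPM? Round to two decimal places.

7.72%

β_L = β_U × [1 + (1 − t)(D/E)] = 0.531 × [1 + (1 − 0.24) × 0.44]
    = 0.531 × [1 + 0.76 × 0.44] = 0.531 × 1.3344 = 0.7086
MRP = 9.0% − 4.6% = 4.40%
E(R) = R_f + β_L × MRP = 4.6% + 0.7086 × 4.4% = 7.72%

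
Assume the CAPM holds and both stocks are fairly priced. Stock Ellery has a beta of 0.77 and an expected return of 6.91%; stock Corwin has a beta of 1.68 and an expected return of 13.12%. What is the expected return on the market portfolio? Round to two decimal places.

8.48%

Both satisfy E(R) = R_f + β·MRP, so the slope of the SML is
MRP = (13.12% − 6.91%) / (1.68 − 0.77) = 6.21% / 0.91 = 6.8242%
R_f = E(R_Ellery) − β_Ellery·MRP = 6.91% − 0.77 × 6.8242% = 1.6554%
E(R_m) = R_f + MRP = 1.6554% + 6.8242% = 8.48%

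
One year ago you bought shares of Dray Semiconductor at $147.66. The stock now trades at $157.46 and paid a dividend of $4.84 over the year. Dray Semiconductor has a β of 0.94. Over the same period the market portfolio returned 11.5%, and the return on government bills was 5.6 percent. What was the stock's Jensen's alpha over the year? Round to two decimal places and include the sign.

-1.23%

Realised HPR = (P1 + D1 − P0) / P0 = (157.46 + 4.84 − 147.66) / 147.66 = 14.64 / 147.66 = 9.9147%
MRP = 11.5% − 5.6% = 5.90%
CAPM required = R_f + β·MRP = 5.6% + 0.94 × 5.9% = 11.1460%
α = realised − required = 9.9147% − 11.1460% = -1.23%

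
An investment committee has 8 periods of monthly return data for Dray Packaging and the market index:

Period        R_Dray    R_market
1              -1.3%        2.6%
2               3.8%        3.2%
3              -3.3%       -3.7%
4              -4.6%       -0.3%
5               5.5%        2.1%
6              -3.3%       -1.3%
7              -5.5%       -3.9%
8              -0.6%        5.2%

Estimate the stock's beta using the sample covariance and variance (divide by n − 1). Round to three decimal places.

Mean R_i = (-1.3 + 3.8 − 3.3 − 4.6 + 5.5 − 3.3 − 5.5 − 0.6) / 8 = -1.1625%
Mean R_m = (2.6 + 3.2 − 3.7 − 0.3 + 2.1 − 1.3 − 3.9 + 5.2) / 8 = 0.4875%
Σ(R_i − R̄_i)(R_m − R̄_m) = 61.0738  ⇒  Cov = 61.0738 / 7 = 8.7248
Σ(R_m − R̄_m)² = 77.2288  ⇒  Var(R_m) = 77.2288 / 7 = 11.0327
β = Cov / Var(R_m) = 8.7248 / 11.0327 = 0.7908

0.791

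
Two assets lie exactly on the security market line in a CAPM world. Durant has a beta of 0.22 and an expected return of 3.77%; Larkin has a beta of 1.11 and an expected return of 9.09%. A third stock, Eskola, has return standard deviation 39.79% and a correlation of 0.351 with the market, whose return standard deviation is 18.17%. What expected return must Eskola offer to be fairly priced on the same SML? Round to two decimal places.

7.05%

MRP = (9.09% − 3.77%) / (1.11 − 0.22) = 5.9775%
R_f = 3.77% − 0.22 × 5.9775% = 2.4550%
β_Eskola = ρ·σ_i/σ_m = 0.351 × 39.79 / 18.17 = 0.7686
E(R_Eskola) = R_f + β × MRP = 2.4550% + 0.7686 × 5.9775% = 7.05%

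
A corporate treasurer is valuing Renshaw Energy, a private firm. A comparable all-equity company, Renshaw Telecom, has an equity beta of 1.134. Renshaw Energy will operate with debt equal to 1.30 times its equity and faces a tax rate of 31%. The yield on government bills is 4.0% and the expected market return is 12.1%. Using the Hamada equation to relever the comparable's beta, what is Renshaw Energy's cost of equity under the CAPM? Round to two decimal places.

β_L = β_U × [1 + (1 − t)(D/E)] = 1.134 × [1 + (1 − 0.31) × 1.30]
    = 1.134 × [1 + 0.69 × 1.30] = 1.134 × 1.8970 = 2.1512
MRP = 12.1% − 4.0% = 8.10%
E(R) = R_f + β_L × MRP = 4.0% + 2.1512 × 8.1% = 21.42%

21.42%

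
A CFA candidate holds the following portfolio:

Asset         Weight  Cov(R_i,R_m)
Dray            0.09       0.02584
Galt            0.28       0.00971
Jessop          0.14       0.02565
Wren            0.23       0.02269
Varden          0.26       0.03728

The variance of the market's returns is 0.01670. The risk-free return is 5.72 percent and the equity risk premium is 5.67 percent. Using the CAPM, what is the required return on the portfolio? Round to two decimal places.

β_Dray = 0.02584 / 0.01670 = 1.5473
β_Galt = 0.00971 / 0.01670 = 0.5814
β_Jessop = 0.02565 / 0.01670 = 1.5359
β_Wren = 0.02269 / 0.01670 = 1.3587
β_Varden = 0.03728 / 0.01670 = 2.2323
β_P = Σ w_i β_i = 0.09×1.5473 + 0.28×0.5814 + 0.14×1.5359 + 0.23×1.3587 + 0.26×2.2323 = 1.4100
E(R_P) = R_f + β_P × MRP = 5.72% + 1.4100 × 5.67% = 13.71%

13.71%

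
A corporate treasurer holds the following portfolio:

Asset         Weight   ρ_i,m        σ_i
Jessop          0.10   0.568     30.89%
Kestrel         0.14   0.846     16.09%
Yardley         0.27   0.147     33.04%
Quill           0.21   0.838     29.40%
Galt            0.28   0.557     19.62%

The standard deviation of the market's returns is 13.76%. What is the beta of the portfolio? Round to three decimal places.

0.960

β_Jessop = 0.568 × 30.89% / 13.76% = 1.2751
β_Kestrel = 0.846 × 16.09% / 13.76% = 0.9893
β_Yardley = 0.147 × 33.04% / 13.76% = 0.3530
β_Quill = 0.838 × 29.40% / 13.76% = 1.7905
β_Galt = 0.557 × 19.62% / 13.76% = 0.7942
β_P = Σ w_i β_i = 0.10×1.2751 + 0.14×0.9893 + 0.27×0.3530 + 0.21×1.7905 + 0.28×0.7942 = 0.9597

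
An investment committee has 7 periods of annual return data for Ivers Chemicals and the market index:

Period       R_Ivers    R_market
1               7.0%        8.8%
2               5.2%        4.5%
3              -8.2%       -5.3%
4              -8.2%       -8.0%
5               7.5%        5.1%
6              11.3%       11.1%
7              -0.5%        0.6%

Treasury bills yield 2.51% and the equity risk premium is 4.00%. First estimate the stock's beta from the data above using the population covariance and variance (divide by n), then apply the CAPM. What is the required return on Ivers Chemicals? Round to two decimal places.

Mean R_i = (7.0 + 5.2 − 8.2 − 8.2 + 7.5 + 11.3 − 0.5) / 7 = 2.0143%
Mean R_m = (8.8 + 4.5 − 5.3 − 8.0 + 5.1 + 11.1 + 0.6) / 7 = 2.4000%
Σ(R_i − R̄_i)(R_m − R̄_m) = 323.6000  ⇒  Cov = 323.6000 / 7 = 46.2286
Σ(R_m − R̄_m)² = 299.0400  ⇒  Var(R_m) = 299.0400 / 7 = 42.7200
β = Cov / Var(R_m) = 46.2286 / 42.7200 = 1.0821
E(R) = R_f + β × MRP = 2.51% + 1.0821 × 4.00% = 6.84%

6.84%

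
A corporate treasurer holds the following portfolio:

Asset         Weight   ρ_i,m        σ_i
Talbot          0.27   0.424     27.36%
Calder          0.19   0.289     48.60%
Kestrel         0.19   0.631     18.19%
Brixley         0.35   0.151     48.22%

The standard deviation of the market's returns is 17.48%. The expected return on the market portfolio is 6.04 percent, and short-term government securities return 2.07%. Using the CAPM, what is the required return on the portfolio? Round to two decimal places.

β_Talbot = 0.424 × 27.36% / 17.48% = 0.6637
β_Calder = 0.289 × 48.60% / 17.48% = 0.8035
β_Kestrel = 0.631 × 18.19% / 17.48% = 0.6566
β_Brixley = 0.151 × 48.22% / 17.48% = 0.4165
β_P = Σ w_i β_i = 0.27×0.6637 + 0.19×0.8035 + 0.19×0.6566 + 0.35×0.4165 = 0.6024
MRP = 6.04% − 2.07% = 3.97%
E(R_P) = R_f + β_P × MRP = 2.07% + 0.6024 × 3.97% = 4.46%

4.46%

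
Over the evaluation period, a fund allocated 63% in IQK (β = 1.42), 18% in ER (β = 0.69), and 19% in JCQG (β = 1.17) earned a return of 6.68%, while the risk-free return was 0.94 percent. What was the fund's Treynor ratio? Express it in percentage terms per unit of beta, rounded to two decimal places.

4.62%

β_P = 0.63×1.42 + 0.18×0.69 + 0.19×1.17 = 1.2411
Treynor = (R_P − R_f) / β_P = (6.68% − 0.94%) / 1.2411 = 5.74% / 1.2411 = 4.62%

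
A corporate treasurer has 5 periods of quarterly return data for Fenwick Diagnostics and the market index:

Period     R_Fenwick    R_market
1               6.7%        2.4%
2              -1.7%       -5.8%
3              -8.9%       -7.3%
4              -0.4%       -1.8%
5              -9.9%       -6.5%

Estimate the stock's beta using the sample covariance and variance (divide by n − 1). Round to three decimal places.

1.546

Mean R_i = (6.7 − 1.7 − 8.9 − 0.4 − 9.9) / 5 = -2.8400%
Mean R_m = (2.4 − 5.8 − 7.3 − 1.8 − 6.5) / 5 = -3.8000%
Σ(R_i − R̄_i)(R_m − R̄_m) = 102.0200  ⇒  Cov = 102.0200 / 4 = 25.5050
Σ(R_m − R̄_m)² = 65.9800  ⇒  Var(R_m) = 65.9800 / 4 = 16.4950
β = Cov / Var(R_m) = 25.5050 / 16.4950 = 1.5462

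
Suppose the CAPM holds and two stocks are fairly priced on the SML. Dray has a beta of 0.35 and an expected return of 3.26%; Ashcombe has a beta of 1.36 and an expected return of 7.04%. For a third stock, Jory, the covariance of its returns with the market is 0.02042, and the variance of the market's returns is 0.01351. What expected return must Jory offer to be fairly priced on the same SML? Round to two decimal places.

7.61%

MRP = (7.04% − 3.26%) / (1.36 − 0.35) = 3.7426%
R_f = 3.26% − 0.35 × 3.7426% = 1.9501%
β_Jory = Cov / Var(R_m) = 0.02042 / 0.01351 = 1.5115
E(R_Jory) = R_f + β × MRP = 1.9501% + 1.5115 × 3.7426% = 7.61%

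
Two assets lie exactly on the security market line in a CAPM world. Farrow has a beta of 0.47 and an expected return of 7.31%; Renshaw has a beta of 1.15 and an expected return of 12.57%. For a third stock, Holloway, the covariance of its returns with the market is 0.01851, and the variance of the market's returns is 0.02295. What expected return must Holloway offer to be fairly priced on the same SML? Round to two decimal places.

9.91%

MRP = (12.57% − 7.31%) / (1.15 − 0.47) = 7.7353%
R_f = 7.31% − 0.47 × 7.7353% = 3.6744%
β_Holloway = Cov / Var(R_m) = 0.01851 / 0.02295 = 0.8065
E(R_Holloway) = R_f + β × MRP = 3.6744% + 0.8065 × 7.7353% = 9.91%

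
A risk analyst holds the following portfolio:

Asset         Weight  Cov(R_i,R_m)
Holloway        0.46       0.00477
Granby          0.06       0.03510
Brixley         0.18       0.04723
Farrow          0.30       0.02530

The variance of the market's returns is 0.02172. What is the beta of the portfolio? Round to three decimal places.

β_Holloway = 0.00477 / 0.02172 = 0.2196
β_Granby = 0.03510 / 0.02172 = 1.6160
β_Brixley = 0.04723 / 0.02172 = 2.1745
β_Farrow = 0.02530 / 0.02172 = 1.1648
β_P = Σ w_i β_i = 0.46×0.2196 + 0.06×1.6160 + 0.18×2.1745 + 0.30×1.1648 = 0.9388

0.939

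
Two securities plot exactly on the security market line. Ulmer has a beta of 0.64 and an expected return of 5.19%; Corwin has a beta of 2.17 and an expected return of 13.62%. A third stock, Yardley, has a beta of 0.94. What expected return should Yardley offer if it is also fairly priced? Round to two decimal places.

MRP (SML slope) = (13.62% − 5.19%) / (2.17 − 0.64) = 8.43% / 1.53 = 5.5098%
R_f (intercept) = 5.19% − 0.64 × 5.5098% = 1.6637%
E(R_Yardley) = R_f + β × MRP = 1.6637% + 0.94 × 5.5098% = 6.84%

6.84%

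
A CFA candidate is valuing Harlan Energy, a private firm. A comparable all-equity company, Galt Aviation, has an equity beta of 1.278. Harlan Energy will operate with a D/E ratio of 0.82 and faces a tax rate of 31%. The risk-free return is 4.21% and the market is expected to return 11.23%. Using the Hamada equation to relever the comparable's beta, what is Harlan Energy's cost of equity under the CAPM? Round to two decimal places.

β_L = β_U × [1 + (1 − t)(D/E)] = 1.278 × [1 + (1 − 0.31) × 0.82]
    = 1.278 × [1 + 0.69 × 0.82] = 1.278 × 1.5658 = 2.0011
MRP = 11.23% − 4.21% = 7.02%
E(R) = R_f + β_L × MRP = 4.21% + 2.0011 × 7.02% = 18.26%

18.26%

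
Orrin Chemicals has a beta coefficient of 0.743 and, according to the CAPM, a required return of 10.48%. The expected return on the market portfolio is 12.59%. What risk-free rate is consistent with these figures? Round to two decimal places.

4.38%

E(R) = R_f + β(E(R_m) − R_f) = R_f(1 − β) + β·E(R_m)
10.48% = R_f × (1 − 0.743) + 0.743 × 12.59%
10.48% = R_f × 0.257 + 9.35437%
R_f = (10.48% − 9.35437%) / 0.257 = 4.38%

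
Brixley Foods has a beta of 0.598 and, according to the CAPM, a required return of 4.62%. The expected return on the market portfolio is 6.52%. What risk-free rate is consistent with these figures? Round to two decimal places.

E(R) = R_f + β(E(R_m) − R_f) = R_f(1 − β) + β·E(R_m)
4.62% = R_f × (1 − 0.598) + 0.598 × 6.52%
4.62% = R_f × 0.402 + 3.89896%
R_f = (4.62% − 3.89896%) / 0.402 = 1.79%

1.79%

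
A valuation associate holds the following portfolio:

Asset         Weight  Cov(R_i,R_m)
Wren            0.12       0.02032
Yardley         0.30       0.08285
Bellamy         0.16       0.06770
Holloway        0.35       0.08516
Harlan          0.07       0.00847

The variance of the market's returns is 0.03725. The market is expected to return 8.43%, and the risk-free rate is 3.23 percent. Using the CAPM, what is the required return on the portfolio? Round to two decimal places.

12.80%

β_Wren = 0.02032 / 0.03725 = 0.5455
β_Yardley = 0.08285 / 0.03725 = 2.2242
β_Bellamy = 0.06770 / 0.03725 = 1.8174
β_Holloway = 0.08516 / 0.03725 = 2.2862
β_Harlan = 0.00847 / 0.03725 = 0.2274
β_P = Σ w_i β_i = 0.12×0.5455 + 0.30×2.2242 + 0.16×1.8174 + 0.35×2.2862 + 0.07×0.2274 = 1.8396
MRP = 8.43% − 3.23% = 5.20%
E(R_P) = R_f + β_P × MRP = 3.23% + 1.8396 × 5.20% = 12.80%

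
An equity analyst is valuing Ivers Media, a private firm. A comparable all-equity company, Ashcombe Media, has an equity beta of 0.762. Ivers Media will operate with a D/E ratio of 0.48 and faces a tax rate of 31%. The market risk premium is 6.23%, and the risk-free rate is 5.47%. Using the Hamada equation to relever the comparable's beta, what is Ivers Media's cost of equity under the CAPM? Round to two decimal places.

11.79%

β_L = β_U × [1 + (1 − t)(D/E)] = 0.762 × [1 + (1 − 0.31) × 0.48]
    = 0.762 × [1 + 0.69 × 0.48] = 0.762 × 1.3312 = 1.0144
E(R) = R_f + β_L × MRP = 5.47% + 1.0144 × 6.23% = 11.79%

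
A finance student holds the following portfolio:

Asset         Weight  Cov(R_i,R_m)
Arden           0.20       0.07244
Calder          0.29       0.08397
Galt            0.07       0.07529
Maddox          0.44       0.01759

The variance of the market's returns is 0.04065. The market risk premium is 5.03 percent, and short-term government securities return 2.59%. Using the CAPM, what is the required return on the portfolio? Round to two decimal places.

9.01%

β_Arden = 0.07244 / 0.04065 = 1.7820
β_Calder = 0.08397 / 0.04065 = 2.0657
β_Galt = 0.07529 / 0.04065 = 1.8522
β_Maddox = 0.01759 / 0.04065 = 0.4327
β_P = Σ w_i β_i = 0.20×1.7820 + 0.29×2.0657 + 0.07×1.8522 + 0.44×0.4327 = 1.2755
E(R_P) = R_f + β_P × MRP = 2.59% + 1.2755 × 5.03% = 9.01%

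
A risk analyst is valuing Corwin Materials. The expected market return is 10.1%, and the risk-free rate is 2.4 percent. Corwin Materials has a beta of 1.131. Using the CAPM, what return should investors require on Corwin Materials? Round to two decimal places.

11.11%

Market risk premium = E(R_m) − R_f = 10.1% − 2.4% = 7.70%
E(R) = R_f + β × MRP = 2.4% + 1.131 × 7.7% = 11.11%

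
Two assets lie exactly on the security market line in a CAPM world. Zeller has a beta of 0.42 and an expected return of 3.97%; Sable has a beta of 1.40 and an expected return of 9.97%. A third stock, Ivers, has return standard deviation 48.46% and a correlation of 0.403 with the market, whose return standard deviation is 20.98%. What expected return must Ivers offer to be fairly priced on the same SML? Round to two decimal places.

7.10%

MRP = (9.97% − 3.97%) / (1.40 − 0.42) = 6.1224%
R_f = 3.97% − 0.42 × 6.1224% = 1.3986%
β_Ivers = ρ·σ_i/σ_m = 0.403 × 48.46 / 20.98 = 0.9309
E(R_Ivers) = R_f + β × MRP = 1.3986% + 0.9309 × 6.1224% = 7.10%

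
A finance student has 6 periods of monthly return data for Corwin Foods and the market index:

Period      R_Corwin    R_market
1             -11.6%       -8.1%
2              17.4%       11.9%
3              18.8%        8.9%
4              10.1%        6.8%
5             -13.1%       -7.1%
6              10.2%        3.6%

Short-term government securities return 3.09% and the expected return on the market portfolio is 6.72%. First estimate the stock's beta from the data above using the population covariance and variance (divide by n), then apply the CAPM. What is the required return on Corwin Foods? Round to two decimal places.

9.07%

Mean R_i = (-11.6 + 17.4 + 18.8 + 10.1 − 13.1 + 10.2) / 6 = 5.3000%
Mean R_m = (-8.1 + 11.9 + 8.9 + 6.8 − 7.1 + 3.6) / 6 = 2.6667%
Σ(R_i − R̄_i)(R_m − R̄_m) = 581.9500  ⇒  Cov = 581.9500 / 6 = 96.9917
Σ(R_m − R̄_m)² = 353.3733  ⇒  Var(R_m) = 353.3733 / 6 = 58.8956
β = Cov / Var(R_m) = 96.9917 / 58.8956 = 1.6468
MRP = 6.72% − 3.09% = 3.63%
E(R) = R_f + β × MRP = 3.09% + 1.6468 × 3.63% = 9.07%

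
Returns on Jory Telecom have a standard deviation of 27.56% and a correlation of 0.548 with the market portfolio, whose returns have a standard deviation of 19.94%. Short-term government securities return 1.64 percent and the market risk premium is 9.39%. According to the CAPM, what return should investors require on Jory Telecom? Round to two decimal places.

β = ρ × σ_i / σ_m = 0.548 × 27.56% / 19.94% = 0.7574
E(R) = 1.64% + 0.7574 × 9.39% = 8.75%

8.75%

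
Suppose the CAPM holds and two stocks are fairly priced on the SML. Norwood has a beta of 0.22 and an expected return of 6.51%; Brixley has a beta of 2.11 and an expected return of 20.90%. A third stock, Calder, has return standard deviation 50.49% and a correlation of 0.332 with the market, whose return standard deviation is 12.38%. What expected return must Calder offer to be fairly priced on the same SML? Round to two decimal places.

15.14%

MRP = (20.90% − 6.51%) / (2.11 − 0.22) = 7.6138%
R_f = 6.51% − 0.22 × 7.6138% = 4.8350%
β_Calder = ρ·σ_i/σ_m = 0.332 × 50.49 / 12.38 = 1.3540
E(R_Calder) = R_f + β × MRP = 4.8350% + 1.3540 × 7.6138% = 15.14%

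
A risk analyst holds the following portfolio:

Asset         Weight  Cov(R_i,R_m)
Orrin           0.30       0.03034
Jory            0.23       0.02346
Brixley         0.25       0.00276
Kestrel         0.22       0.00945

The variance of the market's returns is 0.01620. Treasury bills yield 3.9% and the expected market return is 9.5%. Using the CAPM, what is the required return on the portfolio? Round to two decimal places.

β_Orrin = 0.03034 / 0.01620 = 1.8728
β_Jory = 0.02346 / 0.01620 = 1.4481
β_Brixley = 0.00276 / 0.01620 = 0.1704
β_Kestrel = 0.00945 / 0.01620 = 0.5833
β_P = Σ w_i β_i = 0.30×1.8728 + 0.23×1.4481 + 0.25×0.1704 + 0.22×0.5833 = 1.0658
MRP = 9.5% − 3.9% = 5.60%
E(R_P) = R_f + β_P × MRP = 3.9% + 1.0658 × 5.6% = 9.87%

9.87%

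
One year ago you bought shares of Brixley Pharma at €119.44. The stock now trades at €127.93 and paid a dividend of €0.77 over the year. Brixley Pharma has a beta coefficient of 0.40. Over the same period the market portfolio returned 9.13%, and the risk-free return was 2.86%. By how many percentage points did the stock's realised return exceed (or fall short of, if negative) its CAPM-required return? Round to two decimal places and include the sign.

Realised HPR = (P1 + D1 − P0) / P0 = (127.93 + 0.77 − 119.44) / 119.44 = 9.26 / 119.44 = 7.7528%
MRP = 9.13% − 2.86% = 6.27%
CAPM required = R_f + β·MRP = 2.86% + 0.40 × 6.27% = 5.3680%
α = realised − required = 7.7528% − 5.3680% = +2.38%

+2.38%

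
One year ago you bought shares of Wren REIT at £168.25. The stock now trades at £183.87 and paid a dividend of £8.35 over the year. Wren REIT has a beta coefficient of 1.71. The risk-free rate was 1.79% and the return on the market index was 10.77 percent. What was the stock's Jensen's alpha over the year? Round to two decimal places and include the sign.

Realised HPR = (P1 + D1 − P0) / P0 = (183.87 + 8.35 − 168.25) / 168.25 = 23.97 / 168.25 = 14.2467%
MRP = 10.77% − 1.79% = 8.98%
CAPM required = R_f + β·MRP = 1.79% + 1.71 × 8.98% = 17.1458%
α = realised − required = 14.2467% − 17.1458% = -2.90%

-2.90%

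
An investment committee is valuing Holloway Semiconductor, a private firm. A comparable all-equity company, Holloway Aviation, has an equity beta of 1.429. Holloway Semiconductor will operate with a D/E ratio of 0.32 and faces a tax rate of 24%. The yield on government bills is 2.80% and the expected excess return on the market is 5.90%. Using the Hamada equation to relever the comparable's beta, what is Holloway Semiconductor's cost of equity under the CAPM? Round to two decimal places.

β_L = β_U × [1 + (1 − t)(D/E)] = 1.429 × [1 + (1 − 0.24) × 0.32]
    = 1.429 × [1 + 0.76 × 0.32] = 1.429 × 1.2432 = 1.7765
E(R) = R_f + β_L × MRP = 2.80% + 1.7765 × 5.90% = 13.28%

13.28%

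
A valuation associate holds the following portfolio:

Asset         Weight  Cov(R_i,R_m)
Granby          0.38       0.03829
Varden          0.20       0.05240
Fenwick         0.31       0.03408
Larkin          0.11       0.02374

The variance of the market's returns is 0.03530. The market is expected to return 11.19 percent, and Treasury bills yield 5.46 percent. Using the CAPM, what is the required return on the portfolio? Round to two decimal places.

11.66%

β_Granby = 0.03829 / 0.03530 = 1.0847
β_Varden = 0.05240 / 0.03530 = 1.4844
β_Fenwick = 0.03408 / 0.03530 = 0.9654
β_Larkin = 0.02374 / 0.03530 = 0.6725
β_P = Σ w_i β_i = 0.38×1.0847 + 0.20×1.4844 + 0.31×0.9654 + 0.11×0.6725 = 1.0823
MRP = 11.19% − 5.46% = 5.73%
E(R_P) = R_f + β_P × MRP = 5.46% + 1.0823 × 5.73% = 11.66%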